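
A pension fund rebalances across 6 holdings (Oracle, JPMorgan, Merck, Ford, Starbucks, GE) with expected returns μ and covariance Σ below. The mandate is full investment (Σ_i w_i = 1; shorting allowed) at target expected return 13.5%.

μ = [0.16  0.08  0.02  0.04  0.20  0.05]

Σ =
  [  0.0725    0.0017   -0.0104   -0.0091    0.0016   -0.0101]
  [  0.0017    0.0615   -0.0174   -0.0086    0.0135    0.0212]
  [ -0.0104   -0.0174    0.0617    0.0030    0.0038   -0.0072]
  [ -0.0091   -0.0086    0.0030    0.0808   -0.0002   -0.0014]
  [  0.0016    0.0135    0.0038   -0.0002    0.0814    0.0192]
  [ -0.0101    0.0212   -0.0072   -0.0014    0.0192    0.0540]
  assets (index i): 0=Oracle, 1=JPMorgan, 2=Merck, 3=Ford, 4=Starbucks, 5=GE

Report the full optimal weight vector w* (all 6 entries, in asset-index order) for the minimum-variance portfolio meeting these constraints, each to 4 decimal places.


x=Σ⁻¹μ = [2.4229  1.0132  0.8897  0.8544  2.1146  0.3702]
y=Σ⁻¹𝟙 = [21.5738  18.3455  26.1325  16.1094  3.3802  18.0514]
a=μᵀx=0.962122  b=𝟙ᵀx=7.665083  c=𝟙ᵀy=103.592868  D=ac−b²=40.915491
λ₁=(c·0.135−b)/D = (103.592868·0.135−7.665083)/40.915491 = 0.154464
λ₂=(a−b·0.135)/D = (0.962122−7.665083·0.135)/40.915491 = -0.001776
w* = 0.154464·x + -0.001776·y:
  w_0 = 0.154464·2.4229 + -0.001776·21.5738 = 0.3359  (Oracle)
  w_1 = 0.154464·1.0132 + -0.001776·18.3455 = 0.1239  (JPMorgan)
  w_2 = 0.154464·0.8897 + -0.001776·26.1325 = 0.0910  (Merck)
  w_3 = 0.154464·0.8544 + -0.001776·16.1094 = 0.1034  (Ford)
  w_4 = 0.154464·2.1146 + -0.001776·3.3802 = 0.3206  (Starbucks)
  w_5 = 0.154464·0.3702 + -0.001776·18.0514 = 0.0251  (GE)
Σw_i=1.0000  μᵀw=0.1350
σ²=wᵀΣw=λ₁·μ_p+λ₂ = 0.154464·0.135 + -0.001776 = 0.019077 ≈ 0.0191

0.3359  0.1239  0.0910  0.1034  0.3206  0.0251


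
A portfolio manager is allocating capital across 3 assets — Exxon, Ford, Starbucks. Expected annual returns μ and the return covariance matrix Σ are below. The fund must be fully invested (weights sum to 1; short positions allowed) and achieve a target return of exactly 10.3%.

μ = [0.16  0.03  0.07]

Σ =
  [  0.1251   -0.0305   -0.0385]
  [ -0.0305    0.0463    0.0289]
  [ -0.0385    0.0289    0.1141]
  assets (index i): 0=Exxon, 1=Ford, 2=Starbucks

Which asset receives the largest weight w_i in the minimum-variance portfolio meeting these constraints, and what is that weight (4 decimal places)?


Exxon (0.4874)

g=Σ⁻¹μ = [1.8815  1.3163  0.9150]
h=Σ⁻¹𝟙 = [17.1660  28.2935  7.3901]
a=μᵀg=0.404569  b=𝟙ᵀg=4.112678  c=𝟙ᵀh=52.849659  D=ac−b²=4.467238
λ₁=(c·0.103−b)/D = (52.849659·0.103−4.112678)/4.467238 = 0.297910
λ₂=(a−b·0.103)/D = (0.404569−4.112678·0.103)/4.467238 = -0.004261
w* = 0.297910·g + -0.004261·h:
  w_0 = 0.297910·1.8815 + -0.004261·17.1660 = 0.4874  (Exxon)
  w_1 = 0.297910·1.3163 + -0.004261·28.2935 = 0.2716  (Ford)
  w_2 = 0.297910·0.9150 + -0.004261·7.3901 = 0.2411  (Starbucks)
Σw_i=1.0000  μᵀw=0.1030
σ²=wᵀΣw=λ₁·μ_p+λ₂ = 0.297910·0.103 + -0.004261 = 0.026423 ≈ 0.0264


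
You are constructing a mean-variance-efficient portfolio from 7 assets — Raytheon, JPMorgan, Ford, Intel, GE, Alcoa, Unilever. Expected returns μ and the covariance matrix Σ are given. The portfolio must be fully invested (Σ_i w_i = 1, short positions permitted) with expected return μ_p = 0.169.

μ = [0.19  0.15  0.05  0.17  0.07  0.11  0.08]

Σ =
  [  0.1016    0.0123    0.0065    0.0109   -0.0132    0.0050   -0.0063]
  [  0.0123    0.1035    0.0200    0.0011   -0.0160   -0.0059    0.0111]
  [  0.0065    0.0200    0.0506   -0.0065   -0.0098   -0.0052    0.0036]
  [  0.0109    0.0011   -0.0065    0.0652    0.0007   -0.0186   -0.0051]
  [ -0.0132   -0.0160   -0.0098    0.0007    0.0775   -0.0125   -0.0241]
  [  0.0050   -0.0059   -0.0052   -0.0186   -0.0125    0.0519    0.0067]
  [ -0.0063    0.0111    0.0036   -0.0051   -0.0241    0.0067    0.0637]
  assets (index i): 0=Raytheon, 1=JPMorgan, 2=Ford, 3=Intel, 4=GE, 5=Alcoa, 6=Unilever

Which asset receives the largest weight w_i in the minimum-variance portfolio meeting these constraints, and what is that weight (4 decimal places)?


u=Σ⁻¹μ = [1.4989  1.3901  1.5684  3.7828  2.9040  4.0813  2.0456]
v=Σ⁻¹𝟙 = [7.9714  7.5837  27.8609  28.8218  32.6598  37.2063  24.3415]
a=μᵀu=2.030668  b=𝟙ᵀu=17.271076  c=𝟙ᵀv=166.445423  D=ac−b²=39.705358
λ₁=(c·0.169−b)/D = (166.445423·0.169−17.271076)/39.705358 = 0.273469
λ₂=(a−b·0.169)/D = (2.030668−17.271076·0.169)/39.705358 = -0.022368
w* = 0.273469·u + -0.022368·v:
  w_0 = 0.273469·1.4989 + -0.022368·7.9714 = 0.2316  (Raytheon)
  w_1 = 0.273469·1.3901 + -0.022368·7.5837 = 0.2105  (JPMorgan)
  w_2 = 0.273469·1.5684 + -0.022368·27.8609 = -0.1943  (Ford)
  w_3 = 0.273469·3.7828 + -0.022368·28.8218 = 0.3898  (Intel)
  w_4 = 0.273469·2.9040 + -0.022368·32.6598 = 0.0636  (GE)
  w_5 = 0.273469·4.0813 + -0.022368·37.2063 = 0.2839  (Alcoa)
  w_6 = 0.273469·2.0456 + -0.022368·24.3415 = 0.0149  (Unilever)
Σw_i=1.0000  μᵀw=0.1690
σ²=wᵀΣw=λ₁·μ_p+λ₂ = 0.273469·0.169 + -0.022368 = 0.023848 ≈ 0.0238

Intel (0.3898)


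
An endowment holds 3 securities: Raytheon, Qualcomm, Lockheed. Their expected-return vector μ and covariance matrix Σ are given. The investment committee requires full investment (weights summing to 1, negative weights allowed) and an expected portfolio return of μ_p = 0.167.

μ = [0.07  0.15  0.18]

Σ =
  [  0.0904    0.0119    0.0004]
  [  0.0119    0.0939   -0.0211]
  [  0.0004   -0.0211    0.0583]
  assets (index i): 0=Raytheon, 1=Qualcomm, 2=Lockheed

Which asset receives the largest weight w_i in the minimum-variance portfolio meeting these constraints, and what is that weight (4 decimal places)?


x=Σ⁻¹μ = [0.4365  2.4331  3.9651]
y=Σ⁻¹𝟙 = [9.0511  14.5241  22.3471]
a=μᵀx=1.109235  b=𝟙ᵀx=6.834687  c=𝟙ᵀy=45.922432  D=ac−b²=4.225820
λ₁=(c·0.167−b)/D = (45.922432·0.167−6.834687)/4.225820 = 0.197443
λ₂=(a−b·0.167)/D = (1.109235−6.834687·0.167)/4.225820 = -0.007610
w* = 0.197443·x + -0.007610·y:
  w_0 = 0.197443·0.4365 + -0.007610·9.0511 = 0.0173  (Raytheon)
  w_1 = 0.197443·2.4331 + -0.007610·14.5241 = 0.3699  (Qualcomm)
  w_2 = 0.197443·3.9651 + -0.007610·22.3471 = 0.6128  (Lockheed)
Σw_i=1.0000  μᵀw=0.1670
σ²=wᵀΣw=λ₁·μ_p+λ₂ = 0.197443·0.167 + -0.007610 = 0.025363 ≈ 0.0254

Lockheed (0.6128)


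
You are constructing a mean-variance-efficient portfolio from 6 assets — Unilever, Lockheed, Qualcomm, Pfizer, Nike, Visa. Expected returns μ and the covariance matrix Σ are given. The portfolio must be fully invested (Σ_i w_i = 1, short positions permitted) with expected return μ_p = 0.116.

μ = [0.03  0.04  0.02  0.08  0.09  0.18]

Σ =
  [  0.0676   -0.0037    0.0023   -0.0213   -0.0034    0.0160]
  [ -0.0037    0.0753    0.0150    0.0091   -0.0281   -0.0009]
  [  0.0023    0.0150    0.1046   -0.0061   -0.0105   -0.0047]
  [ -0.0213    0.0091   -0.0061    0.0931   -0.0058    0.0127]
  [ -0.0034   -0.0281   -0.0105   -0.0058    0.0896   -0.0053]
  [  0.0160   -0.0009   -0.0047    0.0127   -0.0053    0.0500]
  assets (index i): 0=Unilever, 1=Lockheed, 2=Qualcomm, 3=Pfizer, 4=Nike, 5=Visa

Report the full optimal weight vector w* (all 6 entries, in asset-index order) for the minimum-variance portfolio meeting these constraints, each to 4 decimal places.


u=Σ⁻¹μ = [-0.2400  1.0528  0.3978  0.3063  1.6184  3.8269]
v=Σ⁻¹𝟙 = [17.0128  18.3868  10.0083  12.7528  20.4439  14.7555]
a=μᵀu=0.901864  b=𝟙ᵀu=6.962180  c=𝟙ᵀv=93.360078  D=ac−b²=35.726143
λ₁=(c·0.116−b)/D = (93.360078·0.116−6.962180)/35.726143 = 0.108257
λ₂=(a−b·0.116)/D = (0.901864−6.962180·0.116)/35.726143 = 0.002638
w* = 0.108257·u + 0.002638·v:
  w_0 = 0.108257·-0.2400 + 0.002638·17.0128 = 0.0189  (Unilever)
  w_1 = 0.108257·1.0528 + 0.002638·18.3868 = 0.1625  (Lockheed)
  w_2 = 0.108257·0.3978 + 0.002638·10.0083 = 0.0695  (Qualcomm)
  w_3 = 0.108257·0.3063 + 0.002638·12.7528 = 0.0668  (Pfizer)
  w_4 = 0.108257·1.6184 + 0.002638·20.4439 = 0.2291  (Nike)
  w_5 = 0.108257·3.8269 + 0.002638·14.7555 = 0.4532  (Visa)
Σw_i=1.0000  μᵀw=0.1160
σ²=wᵀΣw=λ₁·μ_p+λ₂ = 0.108257·0.116 + 0.002638 = 0.015196 ≈ 0.0152

0.0189  0.1625  0.0695  0.0668  0.2291  0.4532


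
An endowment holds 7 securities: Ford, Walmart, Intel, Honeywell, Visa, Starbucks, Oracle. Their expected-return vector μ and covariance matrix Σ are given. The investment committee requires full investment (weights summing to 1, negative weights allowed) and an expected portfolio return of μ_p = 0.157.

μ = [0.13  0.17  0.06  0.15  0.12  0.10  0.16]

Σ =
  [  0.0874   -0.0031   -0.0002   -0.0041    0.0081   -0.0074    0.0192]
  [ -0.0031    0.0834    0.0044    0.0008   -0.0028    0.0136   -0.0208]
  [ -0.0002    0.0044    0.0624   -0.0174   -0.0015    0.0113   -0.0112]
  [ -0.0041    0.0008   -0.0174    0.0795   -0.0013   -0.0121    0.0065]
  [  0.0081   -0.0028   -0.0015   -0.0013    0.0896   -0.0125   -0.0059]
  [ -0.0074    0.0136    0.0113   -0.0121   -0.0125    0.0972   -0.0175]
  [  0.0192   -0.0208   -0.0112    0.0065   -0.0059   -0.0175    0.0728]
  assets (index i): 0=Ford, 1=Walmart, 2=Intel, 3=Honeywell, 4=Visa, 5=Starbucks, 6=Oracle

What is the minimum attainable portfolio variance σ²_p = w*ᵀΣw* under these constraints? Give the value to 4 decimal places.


0.0170

u=Σ⁻¹μ = [0.9352  2.5730  1.7635  2.3073  1.8460  1.6535  3.2987]
v=Σ⁻¹𝟙 = [7.8028  14.6539  21.8415  18.2452  15.0370  14.5132  22.3038]
a=μᵀu=1.925547  b=𝟙ᵀu=14.377168  c=𝟙ᵀv=114.397429  D=ac−b²=13.574724
λ₁=(c·0.157−b)/D = (114.397429·0.157−14.377168)/13.574724 = 0.263963
λ₂=(a−b·0.157)/D = (1.925547−14.377168·0.157)/13.574724 = -0.024433
w* = 0.263963·u + -0.024433·v:
  w_0 = 0.263963·0.9352 + -0.024433·7.8028 = 0.0562  (Ford)
  w_1 = 0.263963·2.5730 + -0.024433·14.6539 = 0.3211  (Walmart)
  w_2 = 0.263963·1.7635 + -0.024433·21.8415 = -0.0682  (Intel)
  w_3 = 0.263963·2.3073 + -0.024433·18.2452 = 0.1632  (Honeywell)
  w_4 = 0.263963·1.8460 + -0.024433·15.0370 = 0.1199  (Visa)
  w_5 = 0.263963·1.6535 + -0.024433·14.5132 = 0.0819  (Starbucks)
  w_6 = 0.263963·3.2987 + -0.024433·22.3038 = 0.3258  (Oracle)
Σw_i=1.0000  μᵀw=0.1570
σ²=wᵀΣw=λ₁·μ_p+λ₂ = 0.263963·0.157 + -0.024433 = 0.017009 ≈ 0.0170


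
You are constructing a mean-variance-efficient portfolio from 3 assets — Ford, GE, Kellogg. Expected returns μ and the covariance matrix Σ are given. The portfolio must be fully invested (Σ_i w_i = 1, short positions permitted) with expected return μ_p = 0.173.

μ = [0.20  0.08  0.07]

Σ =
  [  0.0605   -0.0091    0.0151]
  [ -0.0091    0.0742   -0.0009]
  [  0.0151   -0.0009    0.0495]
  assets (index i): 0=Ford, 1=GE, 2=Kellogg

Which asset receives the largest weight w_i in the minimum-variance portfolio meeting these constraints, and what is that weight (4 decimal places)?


Ford (0.7722)

g=Σ⁻¹μ = [3.4337  1.5041  0.3940]
h=Σ⁻¹𝟙 = [14.8801  15.4954  15.9446]
a=μᵀg=0.834641  b=𝟙ᵀg=5.331769  c=𝟙ᵀh=46.320064  D=ac−b²=10.232863
λ₁=(c·0.173−b)/D = (46.320064·0.173−5.331769)/10.232863 = 0.262058
λ₂=(a−b·0.173)/D = (0.834641−5.331769·0.173)/10.232863 = -0.008576
w* = 0.262058·g + -0.008576·h:
  w_0 = 0.262058·3.4337 + -0.008576·14.8801 = 0.7722  (Ford)
  w_1 = 0.262058·1.5041 + -0.008576·15.4954 = 0.2613  (GE)
  w_2 = 0.262058·0.3940 + -0.008576·15.9446 = -0.0335  (Kellogg)
Σw_i=1.0000  μᵀw=0.1730
σ²=wᵀΣw=λ₁·μ_p+λ₂ = 0.262058·0.173 + -0.008576 = 0.036760 ≈ 0.0368


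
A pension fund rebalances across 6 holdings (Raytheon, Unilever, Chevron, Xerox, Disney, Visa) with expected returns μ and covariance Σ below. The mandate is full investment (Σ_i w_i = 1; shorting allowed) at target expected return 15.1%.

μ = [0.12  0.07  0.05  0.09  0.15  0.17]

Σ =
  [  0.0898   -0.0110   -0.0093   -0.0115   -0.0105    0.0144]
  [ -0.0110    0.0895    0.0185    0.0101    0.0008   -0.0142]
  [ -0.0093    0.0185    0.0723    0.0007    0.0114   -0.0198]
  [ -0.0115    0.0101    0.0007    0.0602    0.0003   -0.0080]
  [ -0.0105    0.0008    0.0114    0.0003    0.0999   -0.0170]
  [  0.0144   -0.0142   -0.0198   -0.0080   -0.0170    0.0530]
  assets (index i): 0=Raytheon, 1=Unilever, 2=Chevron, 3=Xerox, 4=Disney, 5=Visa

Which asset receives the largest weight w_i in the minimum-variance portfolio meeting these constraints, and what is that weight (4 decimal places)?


u=Σ⁻¹μ = [1.4141  1.1319  1.5043  2.1771  2.2704  4.7455]
v=Σ⁻¹𝟙 = [13.6624  11.6329  19.2290  21.4148  14.7831  33.4305]
a=μᵀu=1.667361  b=𝟙ᵀu=13.243226  c=𝟙ᵀv=114.152764  D=ac−b²=14.950854
λ₁=(c·0.151−b)/D = (114.152764·0.151−13.243226)/14.950854 = 0.267131
λ₂=(a−b·0.151)/D = (1.667361−13.243226·0.151)/14.950854 = -0.022231
w* = 0.267131·u + -0.022231·v:
  w_0 = 0.267131·1.4141 + -0.022231·13.6624 = 0.0740  (Raytheon)
  w_1 = 0.267131·1.1319 + -0.022231·11.6329 = 0.0438  (Unilever)
  w_2 = 0.267131·1.5043 + -0.022231·19.2290 = -0.0256  (Chevron)
  w_3 = 0.267131·2.1771 + -0.022231·21.4148 = 0.1055  (Xerox)
  w_4 = 0.267131·2.2704 + -0.022231·14.7831 = 0.2779  (Disney)
  w_5 = 0.267131·4.7455 + -0.022231·33.4305 = 0.5245  (Visa)
Σw_i=1.0000  μᵀw=0.1510
σ²=wᵀΣw=λ₁·μ_p+λ₂ = 0.267131·0.151 + -0.022231 = 0.018106 ≈ 0.0181

Visa (0.5245)


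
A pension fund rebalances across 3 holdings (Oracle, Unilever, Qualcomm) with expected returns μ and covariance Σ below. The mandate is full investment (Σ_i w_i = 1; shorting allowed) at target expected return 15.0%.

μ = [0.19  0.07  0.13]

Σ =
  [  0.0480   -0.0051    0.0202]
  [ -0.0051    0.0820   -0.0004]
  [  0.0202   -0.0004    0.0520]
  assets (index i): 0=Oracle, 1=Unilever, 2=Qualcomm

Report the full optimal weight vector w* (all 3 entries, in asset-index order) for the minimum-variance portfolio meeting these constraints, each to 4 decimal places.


0.5558  0.2224  0.2218

u=Σ⁻¹μ = [3.6076  1.0834  1.1069]
v=Σ⁻¹𝟙 = [16.8688  13.3066  12.7802]
a=μᵀu=0.905187  b=𝟙ᵀu=5.797969  c=𝟙ᵀv=42.955676  D=ac−b²=5.266486
λ₁=(c·0.150−b)/D = (42.955676·0.150−5.797969)/5.266486 = 0.122545
λ₂=(a−b·0.150)/D = (0.905187−5.797969·0.150)/5.266486 = 0.006739
w* = 0.122545·u + 0.006739·v:
  w_0 = 0.122545·3.6076 + 0.006739·16.8688 = 0.5558  (Oracle)
  w_1 = 0.122545·1.0834 + 0.006739·13.3066 = 0.2224  (Unilever)
  w_2 = 0.122545·1.1069 + 0.006739·12.7802 = 0.2218  (Qualcomm)
Σw_i=1.0000  μᵀw=0.1500
σ²=wᵀΣw=λ₁·μ_p+λ₂ = 0.122545·0.150 + 0.006739 = 0.025121 ≈ 0.0251


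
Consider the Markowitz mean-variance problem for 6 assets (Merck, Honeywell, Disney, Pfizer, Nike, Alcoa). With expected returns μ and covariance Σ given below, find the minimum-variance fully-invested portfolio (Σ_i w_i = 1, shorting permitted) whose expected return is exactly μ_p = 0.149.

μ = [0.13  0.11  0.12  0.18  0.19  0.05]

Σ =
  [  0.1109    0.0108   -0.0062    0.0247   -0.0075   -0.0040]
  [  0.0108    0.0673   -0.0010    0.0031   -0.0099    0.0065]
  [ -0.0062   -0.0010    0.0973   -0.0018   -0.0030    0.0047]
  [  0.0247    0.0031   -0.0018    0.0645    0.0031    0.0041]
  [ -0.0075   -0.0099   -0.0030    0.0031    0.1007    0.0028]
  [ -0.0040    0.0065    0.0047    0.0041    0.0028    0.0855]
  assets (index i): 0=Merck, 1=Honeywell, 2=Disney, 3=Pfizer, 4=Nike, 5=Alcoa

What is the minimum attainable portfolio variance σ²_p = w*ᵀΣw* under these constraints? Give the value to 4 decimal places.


0.0174

p=Σ⁻¹μ = [0.7050  1.7155  1.3923  2.3630  2.0703  0.2297]
q=Σ⁻¹𝟙 = [6.8400  14.1913  10.9708  11.3553  11.5507  9.4112]
a=μᵀp=1.277622  b=𝟙ᵀp=8.475873  c=𝟙ᵀq=64.319209  D=ac−b²=10.335243
λ₁=(c·0.149−b)/D = (64.319209·0.149−8.475873)/10.335243 = 0.107176
λ₂=(a−b·0.149)/D = (1.277622−8.475873·0.149)/10.335243 = 0.001424
w* = 0.107176·p + 0.001424·q:
  w_0 = 0.107176·0.7050 + 0.001424·6.8400 = 0.0853  (Merck)
  w_1 = 0.107176·1.7155 + 0.001424·14.1913 = 0.2041  (Honeywell)
  w_2 = 0.107176·1.3923 + 0.001424·10.9708 = 0.1648  (Disney)
  w_3 = 0.107176·2.3630 + 0.001424·11.3553 = 0.2694  (Pfizer)
  w_4 = 0.107176·2.0703 + 0.001424·11.5507 = 0.2383  (Nike)
  w_5 = 0.107176·0.2297 + 0.001424·9.4112 = 0.0380  (Alcoa)
Σw_i=1.0000  μᵀw=0.1490
σ²=wᵀΣw=λ₁·μ_p+λ₂ = 0.107176·0.149 + 0.001424 = 0.017393 ≈ 0.0174


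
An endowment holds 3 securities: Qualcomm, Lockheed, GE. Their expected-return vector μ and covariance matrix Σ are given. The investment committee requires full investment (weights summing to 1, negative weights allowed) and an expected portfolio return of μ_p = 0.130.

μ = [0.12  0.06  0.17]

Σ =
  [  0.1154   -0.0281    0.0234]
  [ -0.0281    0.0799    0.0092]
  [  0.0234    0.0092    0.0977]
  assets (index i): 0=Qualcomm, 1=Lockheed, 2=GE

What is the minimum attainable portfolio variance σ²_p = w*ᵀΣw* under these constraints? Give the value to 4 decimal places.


g=Σ⁻¹μ = [0.9794  0.9321  1.4177]
h=Σ⁻¹𝟙 = [11.2839  15.7879  6.0461]
a=μᵀg=0.414458  b=𝟙ᵀg=3.329184  c=𝟙ᵀh=33.117920  D=ac−b²=2.642512
λ₁=(c·0.130−b)/D = (33.117920·0.130−3.329184)/2.642512 = 0.369400
λ₂=(a−b·0.130)/D = (0.414458−3.329184·0.130)/2.642512 = -0.006939
w* = 0.369400·g + -0.006939·h:
  w_0 = 0.369400·0.9794 + -0.006939·11.2839 = 0.2835  (Qualcomm)
  w_1 = 0.369400·0.9321 + -0.006939·15.7879 = 0.2348  (Lockheed)
  w_2 = 0.369400·1.4177 + -0.006939·6.0461 = 0.4817  (GE)
Σw_i=1.0000  μᵀw=0.1300
σ²=wᵀΣw=λ₁·μ_p+λ₂ = 0.369400·0.130 + -0.006939 = 0.041083 ≈ 0.0411

0.0411


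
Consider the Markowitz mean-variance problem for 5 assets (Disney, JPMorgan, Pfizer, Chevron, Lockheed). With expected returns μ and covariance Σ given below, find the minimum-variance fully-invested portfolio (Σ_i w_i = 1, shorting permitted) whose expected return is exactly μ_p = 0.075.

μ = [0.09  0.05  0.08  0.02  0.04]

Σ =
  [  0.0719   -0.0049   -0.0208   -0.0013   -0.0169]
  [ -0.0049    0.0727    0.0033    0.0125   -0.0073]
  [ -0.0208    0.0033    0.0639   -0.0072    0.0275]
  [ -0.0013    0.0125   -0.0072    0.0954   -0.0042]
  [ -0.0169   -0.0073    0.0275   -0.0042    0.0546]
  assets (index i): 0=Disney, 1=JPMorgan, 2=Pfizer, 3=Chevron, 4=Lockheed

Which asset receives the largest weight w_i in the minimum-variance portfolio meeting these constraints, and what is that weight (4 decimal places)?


p=Σ⁻¹μ = [1.9217  0.7614  1.5905  0.2847  0.6500]
q=Σ⁻¹𝟙 = [24.4289  14.9756  14.9359  10.9132  21.1954]
a=μᵀp=0.369956  b=𝟙ᵀp=5.208328  c=𝟙ᵀq=86.448951  D=ac−b²=4.855654
λ₁=(c·0.075−b)/D = (86.448951·0.075−5.208328)/4.855654 = 0.262651
λ₂=(a−b·0.075)/D = (0.369956−5.208328·0.075)/4.855654 = -0.004257
w* = 0.262651·p + -0.004257·q:
  w_0 = 0.262651·1.9217 + -0.004257·24.4289 = 0.4007  (Disney)
  w_1 = 0.262651·0.7614 + -0.004257·14.9756 = 0.1362  (JPMorgan)
  w_2 = 0.262651·1.5905 + -0.004257·14.9359 = 0.3542  (Pfizer)
  w_3 = 0.262651·0.2847 + -0.004257·10.9132 = 0.0283  (Chevron)
  w_4 = 0.262651·0.6500 + -0.004257·21.1954 = 0.0805  (Lockheed)
Σw_i=1.0000  μᵀw=0.0750
σ²=wᵀΣw=λ₁·μ_p+λ₂ = 0.262651·0.075 + -0.004257 = 0.015442 ≈ 0.0154

Disney (0.4007)


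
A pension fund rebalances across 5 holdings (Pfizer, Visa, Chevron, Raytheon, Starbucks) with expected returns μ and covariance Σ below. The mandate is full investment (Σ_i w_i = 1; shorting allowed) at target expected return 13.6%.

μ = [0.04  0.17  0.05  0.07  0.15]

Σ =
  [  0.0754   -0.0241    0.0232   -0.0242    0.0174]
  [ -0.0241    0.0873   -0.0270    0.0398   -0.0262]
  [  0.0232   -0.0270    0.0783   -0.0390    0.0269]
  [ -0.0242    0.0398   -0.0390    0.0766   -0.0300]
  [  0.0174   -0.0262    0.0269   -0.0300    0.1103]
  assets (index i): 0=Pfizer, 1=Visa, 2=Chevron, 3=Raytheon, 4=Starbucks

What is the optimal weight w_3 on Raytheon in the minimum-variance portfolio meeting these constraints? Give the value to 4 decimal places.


0.0609

x=Σ⁻¹μ = [0.9441  2.5885  1.2181  1.2156  1.8594]
y=Σ⁻¹𝟙 = [16.9454  14.2291  21.9809  26.7880  11.6981]
a=μᵀx=0.902718  b=𝟙ᵀx=7.825685  c=𝟙ᵀy=91.641540  D=ac−b²=21.485126
λ₁=(c·0.136−b)/D = (91.641540·0.136−7.825685)/21.485126 = 0.215850
λ₂=(a−b·0.136)/D = (0.902718−7.825685·0.136)/21.485126 = -0.007520
w* = 0.215850·x + -0.007520·y:
  w_0 = 0.215850·0.9441 + -0.007520·16.9454 = 0.0764  (Pfizer)
  w_1 = 0.215850·2.5885 + -0.007520·14.2291 = 0.4517  (Visa)
  w_2 = 0.215850·1.2181 + -0.007520·21.9809 = 0.0976  (Chevron)
  w_3 = 0.215850·1.2156 + -0.007520·26.7880 = 0.0609  (Raytheon)
  w_4 = 0.215850·1.8594 + -0.007520·11.6981 = 0.3134  (Starbucks)
Σw_i=1.0000  μᵀw=0.1360
σ²=wᵀΣw=λ₁·μ_p+λ₂ = 0.215850·0.136 + -0.007520 = 0.021835 ≈ 0.0218


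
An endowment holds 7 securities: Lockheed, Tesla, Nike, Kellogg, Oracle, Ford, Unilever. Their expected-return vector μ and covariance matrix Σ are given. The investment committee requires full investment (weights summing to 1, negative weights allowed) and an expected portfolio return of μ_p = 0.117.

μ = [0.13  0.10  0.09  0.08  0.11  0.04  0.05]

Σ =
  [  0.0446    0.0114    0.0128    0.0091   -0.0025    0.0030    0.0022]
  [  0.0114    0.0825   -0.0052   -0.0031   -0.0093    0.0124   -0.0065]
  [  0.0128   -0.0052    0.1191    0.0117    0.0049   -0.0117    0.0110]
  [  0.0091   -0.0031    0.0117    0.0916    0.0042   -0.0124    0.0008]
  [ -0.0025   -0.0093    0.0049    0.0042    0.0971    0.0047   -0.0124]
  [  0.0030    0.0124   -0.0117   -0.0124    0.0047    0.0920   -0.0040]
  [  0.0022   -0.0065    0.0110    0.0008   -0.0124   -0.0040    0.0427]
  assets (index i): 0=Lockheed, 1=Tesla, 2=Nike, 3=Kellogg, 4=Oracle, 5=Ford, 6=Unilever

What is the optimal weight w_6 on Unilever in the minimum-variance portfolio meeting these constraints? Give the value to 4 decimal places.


p=Σ⁻¹μ = [2.3861  1.1658  0.3164  0.5977  1.4511  0.3154  1.5837]
q=Σ⁻¹𝟙 = [14.4998  12.9740  4.2809  9.9546  14.3818  11.0416  28.5686]
a=μᵀp=0.754480  b=𝟙ᵀp=7.816124  c=𝟙ᵀq=95.701363  D=ac−b²=11.112933
λ₁=(c·0.117−b)/D = (95.701363·0.117−7.816124)/11.112933 = 0.304234
λ₂=(a−b·0.117)/D = (0.754480−7.816124·0.117)/11.112933 = -0.014398
w* = 0.304234·p + -0.014398·q:
  w_0 = 0.304234·2.3861 + -0.014398·14.4998 = 0.5172  (Lockheed)
  w_1 = 0.304234·1.1658 + -0.014398·12.9740 = 0.1679  (Tesla)
  w_2 = 0.304234·0.3164 + -0.014398·4.2809 = 0.0346  (Nike)
  w_3 = 0.304234·0.5977 + -0.014398·9.9546 = 0.0385  (Kellogg)
  w_4 = 0.304234·1.4511 + -0.014398·14.3818 = 0.2344  (Oracle)
  w_5 = 0.304234·0.3154 + -0.014398·11.0416 = -0.0630  (Ford)
  w_6 = 0.304234·1.5837 + -0.014398·28.5686 = 0.0705  (Unilever)
Σw_i=1.0000  μᵀw=0.1170
σ²=wᵀΣw=λ₁·μ_p+λ₂ = 0.304234·0.117 + -0.014398 = 0.021197 ≈ 0.0212

0.0705


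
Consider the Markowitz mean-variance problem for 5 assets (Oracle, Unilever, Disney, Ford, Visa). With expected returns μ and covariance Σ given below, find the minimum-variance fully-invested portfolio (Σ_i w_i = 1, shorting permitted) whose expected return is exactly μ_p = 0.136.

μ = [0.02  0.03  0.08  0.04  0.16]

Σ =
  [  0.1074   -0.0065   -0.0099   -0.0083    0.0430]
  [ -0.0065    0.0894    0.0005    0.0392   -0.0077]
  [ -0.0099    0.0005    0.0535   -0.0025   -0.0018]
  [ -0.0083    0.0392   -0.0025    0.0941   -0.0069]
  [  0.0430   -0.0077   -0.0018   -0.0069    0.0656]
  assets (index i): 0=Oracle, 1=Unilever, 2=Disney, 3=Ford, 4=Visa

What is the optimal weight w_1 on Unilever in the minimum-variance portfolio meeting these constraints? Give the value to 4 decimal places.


g=Σ⁻¹μ = [-0.8822  0.3228  1.4574  0.4822  3.1459]
h=Σ⁻¹𝟙 = [7.2365  8.7088  20.8160  9.1478  13.0560]
a=μᵀg=0.631262  b=𝟙ᵀg=4.526153  c=𝟙ᵀh=58.965166  D=ac−b²=16.736436
λ₁=(c·0.136−b)/D = (58.965166·0.136−4.526153)/16.736436 = 0.208713
λ₂=(a−b·0.136)/D = (0.631262−4.526153·0.136)/16.736436 = 0.000938
w* = 0.208713·g + 0.000938·h:
  w_0 = 0.208713·-0.8822 + 0.000938·7.2365 = -0.1773  (Oracle)
  w_1 = 0.208713·0.3228 + 0.000938·8.7088 = 0.0755  (Unilever)
  w_2 = 0.208713·1.4574 + 0.000938·20.8160 = 0.3237  (Disney)
  w_3 = 0.208713·0.4822 + 0.000938·9.1478 = 0.1092  (Ford)
  w_4 = 0.208713·3.1459 + 0.000938·13.0560 = 0.6688  (Visa)
Σw_i=1.0000  μᵀw=0.1360
σ²=wᵀΣw=λ₁·μ_p+λ₂ = 0.208713·0.136 + 0.000938 = 0.029323 ≈ 0.0293

0.0755


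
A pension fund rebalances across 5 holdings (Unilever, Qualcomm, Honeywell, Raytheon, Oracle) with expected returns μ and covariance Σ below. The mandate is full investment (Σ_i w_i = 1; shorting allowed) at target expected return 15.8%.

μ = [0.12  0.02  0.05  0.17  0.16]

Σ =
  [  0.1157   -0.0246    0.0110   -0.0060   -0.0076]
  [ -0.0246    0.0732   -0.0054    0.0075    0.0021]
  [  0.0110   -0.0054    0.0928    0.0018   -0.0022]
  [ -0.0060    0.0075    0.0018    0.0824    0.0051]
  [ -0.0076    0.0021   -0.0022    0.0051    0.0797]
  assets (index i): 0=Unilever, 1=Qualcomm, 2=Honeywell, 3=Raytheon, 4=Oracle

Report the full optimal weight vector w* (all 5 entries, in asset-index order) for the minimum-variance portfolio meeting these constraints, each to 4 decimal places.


0.2228  -0.0302  0.0125  0.4054  0.3896

x=Σ⁻¹μ = [1.3368  0.4926  0.4181  1.9823  2.0067]
y=Σ⁻¹𝟙 = [12.7173  17.2576  10.3760  10.4647  12.9218]
a=μᵀx=0.849232  b=𝟙ᵀx=6.236524  c=𝟙ᵀy=63.737442  D=ac−b²=15.233626
λ₁=(c·0.158−b)/D = (63.737442·0.158−6.236524)/15.233626 = 0.251680
λ₂=(a−b·0.158)/D = (0.849232−6.236524·0.158)/15.233626 = -0.008937
w* = 0.251680·x + -0.008937·y:
  w_0 = 0.251680·1.3368 + -0.008937·12.7173 = 0.2228  (Unilever)
  w_1 = 0.251680·0.4926 + -0.008937·17.2576 = -0.0302  (Qualcomm)
  w_2 = 0.251680·0.4181 + -0.008937·10.3760 = 0.0125  (Honeywell)
  w_3 = 0.251680·1.9823 + -0.008937·10.4647 = 0.4054  (Raytheon)
  w_4 = 0.251680·2.0067 + -0.008937·12.9218 = 0.3896  (Oracle)
Σw_i=1.0000  μᵀw=0.1580
σ²=wᵀΣw=λ₁·μ_p+λ₂ = 0.251680·0.158 + -0.008937 = 0.030829 ≈ 0.0308


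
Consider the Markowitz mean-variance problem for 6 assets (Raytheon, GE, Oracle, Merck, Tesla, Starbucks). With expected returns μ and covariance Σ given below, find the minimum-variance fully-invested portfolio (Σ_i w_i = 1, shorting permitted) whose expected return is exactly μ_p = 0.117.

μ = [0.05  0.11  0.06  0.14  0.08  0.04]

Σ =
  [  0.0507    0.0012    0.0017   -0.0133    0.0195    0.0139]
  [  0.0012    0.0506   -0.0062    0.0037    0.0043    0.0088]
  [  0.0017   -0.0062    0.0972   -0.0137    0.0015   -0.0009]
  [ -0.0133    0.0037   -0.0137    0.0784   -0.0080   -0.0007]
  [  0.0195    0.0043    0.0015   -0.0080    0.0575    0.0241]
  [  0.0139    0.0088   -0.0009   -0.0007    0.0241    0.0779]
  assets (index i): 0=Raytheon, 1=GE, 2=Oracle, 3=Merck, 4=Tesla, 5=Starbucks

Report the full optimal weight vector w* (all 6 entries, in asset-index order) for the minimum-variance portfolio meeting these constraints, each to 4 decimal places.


0.0483  0.3637  0.1085  0.3926  0.2407  -0.1538

g=Σ⁻¹μ = [1.0599  2.0531  1.0139  2.1726  1.2665  -0.2682]
h=Σ⁻¹𝟙 = [18.5546  17.9661  13.6058  18.4942  9.9914  4.7290]
a=μᵀg=0.734445  b=𝟙ᵀg=7.298006  c=𝟙ᵀh=83.341081  D=ac−b²=7.948521
λ₁=(c·0.117−b)/D = (83.341081·0.117−7.298006)/7.948521 = 0.308598
λ₂=(a−b·0.117)/D = (0.734445−7.298006·0.117)/7.948521 = -0.015024
w* = 0.308598·g + -0.015024·h:
  w_0 = 0.308598·1.0599 + -0.015024·18.5546 = 0.0483  (Raytheon)
  w_1 = 0.308598·2.0531 + -0.015024·17.9661 = 0.3637  (GE)
  w_2 = 0.308598·1.0139 + -0.015024·13.6058 = 0.1085  (Oracle)
  w_3 = 0.308598·2.1726 + -0.015024·18.4942 = 0.3926  (Merck)
  w_4 = 0.308598·1.2665 + -0.015024·9.9914 = 0.2407  (Tesla)
  w_5 = 0.308598·-0.2682 + -0.015024·4.7290 = -0.1538  (Starbucks)
Σw_i=1.0000  μᵀw=0.1170
σ²=wᵀΣw=λ₁·μ_p+λ₂ = 0.308598·0.117 + -0.015024 = 0.021082 ≈ 0.0211


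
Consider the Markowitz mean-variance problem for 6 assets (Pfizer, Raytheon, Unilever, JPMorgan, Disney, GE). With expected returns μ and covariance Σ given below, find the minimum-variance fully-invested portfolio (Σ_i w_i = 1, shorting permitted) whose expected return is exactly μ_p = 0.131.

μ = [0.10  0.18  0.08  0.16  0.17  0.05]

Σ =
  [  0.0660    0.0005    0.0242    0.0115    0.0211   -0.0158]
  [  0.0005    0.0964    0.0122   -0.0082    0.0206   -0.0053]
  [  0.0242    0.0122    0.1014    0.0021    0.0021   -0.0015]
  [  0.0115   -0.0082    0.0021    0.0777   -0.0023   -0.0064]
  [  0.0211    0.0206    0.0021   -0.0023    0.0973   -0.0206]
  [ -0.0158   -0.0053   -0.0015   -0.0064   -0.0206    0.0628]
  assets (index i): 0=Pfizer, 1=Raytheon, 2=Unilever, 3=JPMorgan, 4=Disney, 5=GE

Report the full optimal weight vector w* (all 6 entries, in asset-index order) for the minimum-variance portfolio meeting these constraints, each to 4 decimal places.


0.1105  0.1934  0.0364  0.2524  0.1790  0.2283

x=Σ⁻¹μ = [0.9379  1.7805  0.2983  2.3099  1.6299  1.9596]
y=Σ⁻¹𝟙 = [13.1866  9.8949  5.3776  14.2170  10.8832  25.2236]
a=μᵀx=1.182783  b=𝟙ᵀx=8.916006  c=𝟙ᵀy=78.782969  D=ac−b²=13.687991
λ₁=(c·0.131−b)/D = (78.782969·0.131−8.916006)/13.687991 = 0.102613
λ₂=(a−b·0.131)/D = (1.182783−8.916006·0.131)/13.687991 = 0.001080
w* = 0.102613·x + 0.001080·y:
  w_0 = 0.102613·0.9379 + 0.001080·13.1866 = 0.1105  (Pfizer)
  w_1 = 0.102613·1.7805 + 0.001080·9.8949 = 0.1934  (Raytheon)
  w_2 = 0.102613·0.2983 + 0.001080·5.3776 = 0.0364  (Unilever)
  w_3 = 0.102613·2.3099 + 0.001080·14.2170 = 0.2524  (JPMorgan)
  w_4 = 0.102613·1.6299 + 0.001080·10.8832 = 0.1790  (Disney)
  w_5 = 0.102613·1.9596 + 0.001080·25.2236 = 0.2283  (GE)
Σw_i=1.0000  μᵀw=0.1310
σ²=wᵀΣw=λ₁·μ_p+λ₂ = 0.102613·0.131 + 0.001080 = 0.014523 ≈ 0.0145


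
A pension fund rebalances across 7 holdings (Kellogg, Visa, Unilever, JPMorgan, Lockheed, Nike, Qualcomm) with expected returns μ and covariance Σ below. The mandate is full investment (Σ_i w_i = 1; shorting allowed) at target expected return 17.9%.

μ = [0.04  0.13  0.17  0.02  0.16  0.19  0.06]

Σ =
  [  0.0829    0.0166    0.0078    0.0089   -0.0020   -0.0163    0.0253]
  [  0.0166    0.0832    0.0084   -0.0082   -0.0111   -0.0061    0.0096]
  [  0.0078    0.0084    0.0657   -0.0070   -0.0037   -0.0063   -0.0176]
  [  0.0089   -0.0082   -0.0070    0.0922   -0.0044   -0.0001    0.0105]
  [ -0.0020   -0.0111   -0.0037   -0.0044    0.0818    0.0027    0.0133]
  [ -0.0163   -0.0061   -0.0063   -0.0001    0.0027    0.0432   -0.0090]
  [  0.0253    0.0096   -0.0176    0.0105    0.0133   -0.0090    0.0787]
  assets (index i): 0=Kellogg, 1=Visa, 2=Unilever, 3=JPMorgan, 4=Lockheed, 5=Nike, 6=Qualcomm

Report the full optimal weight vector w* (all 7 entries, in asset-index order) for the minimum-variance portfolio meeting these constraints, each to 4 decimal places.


x=Σ⁻¹μ = [0.4733  1.6828  3.3781  0.5198  1.9710  5.4733  1.3839]
y=Σ⁻¹𝟙 = [9.2816  11.7507  21.3103  11.7352  12.3892  33.4238  13.2179]
a=μᵀx=2.260696  b=𝟙ᵀx=14.882193  c=𝟙ᵀy=113.108843  D=ac−b²=34.225058
λ₁=(c·0.179−b)/D = (113.108843·0.179−14.882193)/34.225058 = 0.156736
λ₂=(a−b·0.179)/D = (2.260696−14.882193·0.179)/34.225058 = -0.011781
w* = 0.156736·x + -0.011781·y:
  w_0 = 0.156736·0.4733 + -0.011781·9.2816 = -0.0352  (Kellogg)
  w_1 = 0.156736·1.6828 + -0.011781·11.7507 = 0.1253  (Visa)
  w_2 = 0.156736·3.3781 + -0.011781·21.3103 = 0.2784  (Unilever)
  w_3 = 0.156736·0.5198 + -0.011781·11.7352 = -0.0568  (JPMorgan)
  w_4 = 0.156736·1.9710 + -0.011781·12.3892 = 0.1630  (Lockheed)
  w_5 = 0.156736·5.4733 + -0.011781·33.4238 = 0.4641  (Nike)
  w_6 = 0.156736·1.3839 + -0.011781·13.2179 = 0.0612  (Qualcomm)
Σw_i=1.0000  μᵀw=0.1790
σ²=wᵀΣw=λ₁·μ_p+λ₂ = 0.156736·0.179 + -0.011781 = 0.016274 ≈ 0.0163

-0.0352  0.1253  0.2784  -0.0568  0.1630  0.4641  0.0612


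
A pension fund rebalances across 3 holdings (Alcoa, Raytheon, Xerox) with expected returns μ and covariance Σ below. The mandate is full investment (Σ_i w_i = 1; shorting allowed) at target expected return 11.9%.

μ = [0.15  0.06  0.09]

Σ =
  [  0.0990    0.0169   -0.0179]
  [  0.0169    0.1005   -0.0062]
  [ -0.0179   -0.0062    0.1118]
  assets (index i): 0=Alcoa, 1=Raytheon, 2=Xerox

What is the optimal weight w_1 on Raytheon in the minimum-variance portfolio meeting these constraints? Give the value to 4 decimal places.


x=Σ⁻¹μ = [1.6461  0.3875  1.0900]
y=Σ⁻¹𝟙 = [10.6025  8.8542  11.1331]
a=μᵀx=0.368267  b=𝟙ᵀx=3.123603  c=𝟙ᵀy=30.589755  D=ac−b²=1.508290
λ₁=(c·0.119−b)/D = (30.589755·0.119−3.123603)/1.508290 = 0.342492
λ₂=(a−b·0.119)/D = (0.368267−3.123603·0.119)/1.508290 = -0.002282
w* = 0.342492·x + -0.002282·y:
  w_0 = 0.342492·1.6461 + -0.002282·10.6025 = 0.5396  (Alcoa)
  w_1 = 0.342492·0.3875 + -0.002282·8.8542 = 0.1125  (Raytheon)
  w_2 = 0.342492·1.0900 + -0.002282·11.1331 = 0.3479  (Xerox)
Σw_i=1.0000  μᵀw=0.1190
σ²=wᵀΣw=λ₁·μ_p+λ₂ = 0.342492·0.119 + -0.002282 = 0.038474 ≈ 0.0385

0.1125


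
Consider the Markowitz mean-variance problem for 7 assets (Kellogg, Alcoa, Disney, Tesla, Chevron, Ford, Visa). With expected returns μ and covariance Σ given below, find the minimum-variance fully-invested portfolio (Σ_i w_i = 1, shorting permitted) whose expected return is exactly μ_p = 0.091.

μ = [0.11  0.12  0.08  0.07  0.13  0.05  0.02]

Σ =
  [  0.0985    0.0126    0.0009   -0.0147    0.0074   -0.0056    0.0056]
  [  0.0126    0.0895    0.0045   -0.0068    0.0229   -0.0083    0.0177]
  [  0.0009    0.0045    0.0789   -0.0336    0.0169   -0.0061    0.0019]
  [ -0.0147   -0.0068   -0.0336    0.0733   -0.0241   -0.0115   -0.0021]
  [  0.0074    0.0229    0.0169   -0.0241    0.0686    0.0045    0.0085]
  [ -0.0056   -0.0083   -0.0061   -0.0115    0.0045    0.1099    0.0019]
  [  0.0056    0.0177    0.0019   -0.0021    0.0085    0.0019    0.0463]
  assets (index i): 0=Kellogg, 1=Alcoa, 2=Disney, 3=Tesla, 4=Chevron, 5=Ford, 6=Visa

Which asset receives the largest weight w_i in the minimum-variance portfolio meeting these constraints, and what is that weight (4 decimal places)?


Tesla (0.3034)

g=Σ⁻¹μ = [1.3479  0.9416  1.8568  2.9586  2.0107  0.9327  -0.4404]
h=Σ⁻¹𝟙 = [13.4479  5.2444  25.0718  35.9533  14.9957  14.4571  15.2225]
a=μᵀg=0.916117  b=𝟙ᵀg=9.607811  c=𝟙ᵀh=124.392637  D=ac−b²=21.648197
λ₁=(c·0.091−b)/D = (124.392637·0.091−9.607811)/21.648197 = 0.079079
λ₂=(a−b·0.091)/D = (0.916117−9.607811·0.091)/21.648197 = 0.001931
w* = 0.079079·g + 0.001931·h:
  w_0 = 0.079079·1.3479 + 0.001931·13.4479 = 0.1326  (Kellogg)
  w_1 = 0.079079·0.9416 + 0.001931·5.2444 = 0.0846  (Alcoa)
  w_2 = 0.079079·1.8568 + 0.001931·25.0718 = 0.1953  (Disney)
  w_3 = 0.079079·2.9586 + 0.001931·35.9533 = 0.3034  (Tesla)
  w_4 = 0.079079·2.0107 + 0.001931·14.9957 = 0.1880  (Chevron)
  w_5 = 0.079079·0.9327 + 0.001931·14.4571 = 0.1017  (Ford)
  w_6 = 0.079079·-0.4404 + 0.001931·15.2225 = -0.0054  (Visa)
Σw_i=1.0000  μᵀw=0.0910
σ²=wᵀΣw=λ₁·μ_p+λ₂ = 0.079079·0.091 + 0.001931 = 0.009127 ≈ 0.0091


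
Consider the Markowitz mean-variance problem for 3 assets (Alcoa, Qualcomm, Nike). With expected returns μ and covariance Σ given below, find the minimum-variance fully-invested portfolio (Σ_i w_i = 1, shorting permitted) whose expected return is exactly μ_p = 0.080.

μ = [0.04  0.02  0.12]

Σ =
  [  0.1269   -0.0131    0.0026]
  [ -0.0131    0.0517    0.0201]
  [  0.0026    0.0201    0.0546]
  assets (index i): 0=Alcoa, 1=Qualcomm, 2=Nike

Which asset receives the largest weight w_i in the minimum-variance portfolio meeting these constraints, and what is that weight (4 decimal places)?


Nike (0.5597)

p=Σ⁻¹μ = [0.2176  -0.4767  2.3629]
q=Σ⁻¹𝟙 = [9.4255  17.2540  11.5144]
a=μᵀp=0.282721  b=𝟙ᵀp=2.103830  c=𝟙ᵀq=38.193916  D=ac−b²=6.372103
λ₁=(c·0.080−b)/D = (38.193916·0.080−2.103830)/6.372103 = 0.149351
λ₂=(a−b·0.080)/D = (0.282721−2.103830·0.080)/6.372103 = 0.017955
w* = 0.149351·p + 0.017955·q:
  w_0 = 0.149351·0.2176 + 0.017955·9.4255 = 0.2017  (Alcoa)
  w_1 = 0.149351·-0.4767 + 0.017955·17.2540 = 0.2386  (Qualcomm)
  w_2 = 0.149351·2.3629 + 0.017955·11.5144 = 0.5597  (Nike)
Σw_i=1.0000  μᵀw=0.0800
σ²=wᵀΣw=λ₁·μ_p+λ₂ = 0.149351·0.080 + 0.017955 = 0.029904 ≈ 0.0299


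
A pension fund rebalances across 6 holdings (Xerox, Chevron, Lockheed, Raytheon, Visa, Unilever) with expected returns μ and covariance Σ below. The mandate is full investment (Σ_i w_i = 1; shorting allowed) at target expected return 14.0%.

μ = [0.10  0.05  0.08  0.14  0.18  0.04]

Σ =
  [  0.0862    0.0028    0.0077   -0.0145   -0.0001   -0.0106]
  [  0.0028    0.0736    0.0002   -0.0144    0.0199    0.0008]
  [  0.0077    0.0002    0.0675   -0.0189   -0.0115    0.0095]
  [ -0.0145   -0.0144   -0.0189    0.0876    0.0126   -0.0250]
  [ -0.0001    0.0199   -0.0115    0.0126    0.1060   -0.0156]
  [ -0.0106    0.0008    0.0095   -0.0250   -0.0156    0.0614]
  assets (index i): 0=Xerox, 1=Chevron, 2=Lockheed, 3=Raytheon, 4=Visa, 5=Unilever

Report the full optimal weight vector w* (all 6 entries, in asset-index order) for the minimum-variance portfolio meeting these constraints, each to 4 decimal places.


0.1797  -0.1249  0.1860  0.2997  0.3790  0.0805

x=Σ⁻¹μ = [1.7237  0.6440  1.7430  2.7502  1.7708  2.2406]
y=Σ⁻¹𝟙 = [17.9484  15.4111  17.9548  28.0484  9.6268  30.2726]
a=μᵀx=1.137399  b=𝟙ᵀx=10.872269  c=𝟙ᵀy=119.262040  D=ac−b²=17.442332
λ₁=(c·0.140−b)/D = (119.262040·0.140−10.872269)/17.442332 = 0.333924
λ₂=(a−b·0.140)/D = (1.137399−10.872269·0.140)/17.442332 = -0.022057
w* = 0.333924·x + -0.022057·y:
  w_0 = 0.333924·1.7237 + -0.022057·17.9484 = 0.1797  (Xerox)
  w_1 = 0.333924·0.6440 + -0.022057·15.4111 = -0.1249  (Chevron)
  w_2 = 0.333924·1.7430 + -0.022057·17.9548 = 0.1860  (Lockheed)
  w_3 = 0.333924·2.7502 + -0.022057·28.0484 = 0.2997  (Raytheon)
  w_4 = 0.333924·1.7708 + -0.022057·9.6268 = 0.3790  (Visa)
  w_5 = 0.333924·2.2406 + -0.022057·30.2726 = 0.0805  (Unilever)
Σw_i=1.0000  μᵀw=0.1400
σ²=wᵀΣw=λ₁·μ_p+λ₂ = 0.333924·0.140 + -0.022057 = 0.024693 ≈ 0.0247


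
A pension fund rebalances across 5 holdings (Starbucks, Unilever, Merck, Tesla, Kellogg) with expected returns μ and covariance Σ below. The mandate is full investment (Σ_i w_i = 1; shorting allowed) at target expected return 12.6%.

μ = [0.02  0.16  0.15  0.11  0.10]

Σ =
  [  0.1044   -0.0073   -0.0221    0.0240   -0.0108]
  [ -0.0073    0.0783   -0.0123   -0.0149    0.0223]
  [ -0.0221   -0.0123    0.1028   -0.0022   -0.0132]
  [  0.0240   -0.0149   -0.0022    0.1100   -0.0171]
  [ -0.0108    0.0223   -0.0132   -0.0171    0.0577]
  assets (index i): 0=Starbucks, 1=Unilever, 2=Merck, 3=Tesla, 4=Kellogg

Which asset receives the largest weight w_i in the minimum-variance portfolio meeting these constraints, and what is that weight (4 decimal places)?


g=Σ⁻¹μ = [0.6543  2.1703  2.1420  1.4973  1.9505]
h=Σ⁻¹𝟙 = [13.7770  12.5963  17.3283  11.6281  22.4518]
a=μᵀg=1.041391  b=𝟙ᵀg=8.414463  c=𝟙ᵀh=77.781428  D=ac−b²=10.197656
λ₁=(c·0.126−b)/D = (77.781428·0.126−8.414463)/10.197656 = 0.135913
λ₂=(a−b·0.126)/D = (1.041391−8.414463·0.126)/10.197656 = -0.001847
w* = 0.135913·g + -0.001847·h:
  w_0 = 0.135913·0.6543 + -0.001847·13.7770 = 0.0635  (Starbucks)
  w_1 = 0.135913·2.1703 + -0.001847·12.5963 = 0.2717  (Unilever)
  w_2 = 0.135913·2.1420 + -0.001847·17.3283 = 0.2591  (Merck)
  w_3 = 0.135913·1.4973 + -0.001847·11.6281 = 0.1820  (Tesla)
  w_4 = 0.135913·1.9505 + -0.001847·22.4518 = 0.2236  (Kellogg)
Σw_i=1.0000  μᵀw=0.1260
σ²=wᵀΣw=λ₁·μ_p+λ₂ = 0.135913·0.126 + -0.001847 = 0.015278 ≈ 0.0153

Unilever (0.2717)
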